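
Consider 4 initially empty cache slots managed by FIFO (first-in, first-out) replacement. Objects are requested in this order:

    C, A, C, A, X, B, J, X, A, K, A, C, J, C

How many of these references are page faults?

C → fault, frames {C}
A → fault, frames {C,A}
C → hit
A → hit
X → fault, frames {C,A,X}
B → fault, frames {C,A,X,B}
J → fault, evict C, frames {A,X,B,J}
X → hit
A → hit
K → fault, evict A, frames {X,B,J,K}
A → fault, evict X, frames {B,J,K,A}
C → fault, evict B, frames {J,K,A,C}
J → hit
C → hit
Page faults: 8.

8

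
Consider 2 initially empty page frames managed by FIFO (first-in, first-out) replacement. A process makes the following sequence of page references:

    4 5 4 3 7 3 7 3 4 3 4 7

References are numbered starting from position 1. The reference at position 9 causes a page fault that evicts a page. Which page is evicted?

3

pos 1: 4 -> miss, frames (4)
pos 2: 5 -> miss, frames (4 5)
pos 3: 4 -> hit
pos 4: 3 -> miss, evict 4, frames (5 3)
pos 5: 7 -> miss, evict 5, frames (3 7)
pos 6: 3 -> hit
pos 7: 7 -> hit
pos 8: 3 -> hit
pos 9: 4 -> miss, evict 3, frames (7 4)
At position 9, page 3 is evicted.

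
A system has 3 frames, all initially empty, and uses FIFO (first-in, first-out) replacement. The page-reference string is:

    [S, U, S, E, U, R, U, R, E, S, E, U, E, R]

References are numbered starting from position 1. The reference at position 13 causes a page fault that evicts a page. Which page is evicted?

R

pos 1: S → miss, frames {S}
pos 2: U → miss, frames {S,U}
pos 3: S → hit
pos 4: E → miss, frames {S,U,E}
pos 5: U → hit
pos 6: R → miss, evict S, frames {U,E,R}
pos 7: U → hit
pos 8: R → hit
pos 9: E → hit
pos 10: S → miss, evict U, frames {E,R,S}
pos 11: E → hit
pos 12: U → miss, evict E, frames {R,S,U}
pos 13: E → miss, evict R, frames {S,U,E}
At position 13, page R is evicted.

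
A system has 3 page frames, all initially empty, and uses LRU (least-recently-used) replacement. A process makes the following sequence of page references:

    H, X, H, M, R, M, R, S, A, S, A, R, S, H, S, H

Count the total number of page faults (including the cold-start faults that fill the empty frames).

H → fault, frames (H)
X → fault, frames (H X)
H → hit
M → fault, frames (X H M)
R → fault, evict X, frames (H M R)
M → hit
R → hit
S → fault, evict H, frames (M R S)
A → fault, evict M, frames (R S A)
S → hit
A → hit
R → hit
S → hit
H → fault, evict A, frames (R S H)
S → hit
H → hit
Page faults: 7.

7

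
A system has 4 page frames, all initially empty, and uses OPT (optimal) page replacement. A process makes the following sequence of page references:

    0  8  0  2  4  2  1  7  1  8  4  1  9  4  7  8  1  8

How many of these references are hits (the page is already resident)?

10

0 → miss, frames {0}
8 → miss, frames {0,8}
0 → hit
2 → miss, frames {0,8,2}
4 → miss, frames {0,8,2,4}
2 → hit
1 → miss, evict 2, frames {0,8,4,1}
7 → miss, evict 0, frames {8,4,1,7}
1 → hit
8 → hit
4 → hit
1 → hit
9 → miss, evict 1, frames {8,4,7,9}
4 → hit
7 → hit
8 → hit
1 → miss, evict 9, frames {8,4,7,1}
8 → hit
Hits: 10.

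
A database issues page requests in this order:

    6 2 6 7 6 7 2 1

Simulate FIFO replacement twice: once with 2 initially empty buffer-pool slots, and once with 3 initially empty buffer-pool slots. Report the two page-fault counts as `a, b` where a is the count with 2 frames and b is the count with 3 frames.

2 frames: F F . F F . F F → 6 faults.
3 frames: F F . F . . . F → 4 faults.
4 < 6: adding a frame reduced faults, as is typical.

6, 4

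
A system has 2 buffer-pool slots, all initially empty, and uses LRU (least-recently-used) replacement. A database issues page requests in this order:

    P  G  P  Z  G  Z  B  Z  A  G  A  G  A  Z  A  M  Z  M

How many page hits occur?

P: miss, frames (P)
G: miss, frames (P G)
P: hit
Z: miss, evict G, frames (P Z)
G: miss, evict P, frames (Z G)
Z: hit
B: miss, evict G, frames (Z B)
Z: hit
A: miss, evict B, frames (Z A)
G: miss, evict Z, frames (A G)
A: hit
G: hit
A: hit
Z: miss, evict G, frames (A Z)
A: hit
M: miss, evict Z, frames (A M)
Z: miss, evict A, frames (M Z)
M: hit
Hits: 8.

8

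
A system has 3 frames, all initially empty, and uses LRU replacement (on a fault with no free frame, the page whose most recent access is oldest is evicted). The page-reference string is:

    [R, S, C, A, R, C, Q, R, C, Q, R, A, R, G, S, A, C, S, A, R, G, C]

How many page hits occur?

R -> fault, frames (R)
S -> fault, frames (R S)
C -> fault, frames (R S C)
A -> fault, evict R, frames (S C A)
R -> fault, evict S, frames (C A R)
C -> hit
Q -> fault, evict A, frames (R C Q)
R -> hit
C -> hit
Q -> hit
R -> hit
A -> fault, evict C, frames (Q R A)
R -> hit
G -> fault, evict Q, frames (A R G)
S -> fault, evict A, frames (R G S)
A -> fault, evict R, frames (G S A)
C -> fault, evict G, frames (S A C)
S -> hit
A -> hit
R -> fault, evict C, frames (S A R)
G -> fault, evict S, frames (A R G)
C -> fault, evict A, frames (R G C)
Hits: 8.

8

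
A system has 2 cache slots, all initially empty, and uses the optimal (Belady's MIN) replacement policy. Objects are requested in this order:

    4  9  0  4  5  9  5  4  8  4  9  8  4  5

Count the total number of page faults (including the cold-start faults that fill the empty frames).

10

4: miss, frames {4}
9: miss, frames {4,9}
0: miss, evict 9, frames {4,0}
4: hit
5: miss, evict 0, frames {4,5}
9: miss, evict 4, frames {5,9}
5: hit
4: miss, evict 5, frames {9,4}
8: miss, evict 9, frames {4,8}
4: hit
9: miss, evict 4, frames {8,9}
8: hit
4: miss, evict 9, frames {8,4}
5: miss, evict 4, frames {8,5}
Page faults: 10.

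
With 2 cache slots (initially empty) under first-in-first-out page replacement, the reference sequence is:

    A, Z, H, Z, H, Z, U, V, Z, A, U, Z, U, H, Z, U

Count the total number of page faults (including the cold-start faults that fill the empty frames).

11

A: fault, frames {A}
Z: fault, frames {A,Z}
H: fault, evict A, frames {Z,H}
Z: hit
H: hit
Z: hit
U: fault, evict Z, frames {H,U}
V: fault, evict H, frames {U,V}
Z: fault, evict U, frames {V,Z}
A: fault, evict V, frames {Z,A}
U: fault, evict Z, frames {A,U}
Z: fault, evict A, frames {U,Z}
U: hit
H: fault, evict U, frames {Z,H}
Z: hit
U: fault, evict Z, frames {H,U}
Page faults: 11.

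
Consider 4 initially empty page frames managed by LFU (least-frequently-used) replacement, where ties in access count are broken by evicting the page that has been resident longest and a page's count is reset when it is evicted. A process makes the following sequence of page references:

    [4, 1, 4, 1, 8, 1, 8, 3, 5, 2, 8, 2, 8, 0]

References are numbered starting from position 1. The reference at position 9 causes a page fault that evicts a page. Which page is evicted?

3

pos 1: 4 -> fault, frames [4]
pos 2: 1 -> fault, frames [4, 1]
pos 3: 4 -> hit
pos 4: 1 -> hit
pos 5: 8 -> fault, frames [4, 1, 8]
pos 6: 1 -> hit
pos 7: 8 -> hit
pos 8: 3 -> fault, frames [4, 1, 8, 3]
pos 9: 5 -> fault, evict 3, frames [4, 1, 8, 5]
At position 9, page 3 is evicted.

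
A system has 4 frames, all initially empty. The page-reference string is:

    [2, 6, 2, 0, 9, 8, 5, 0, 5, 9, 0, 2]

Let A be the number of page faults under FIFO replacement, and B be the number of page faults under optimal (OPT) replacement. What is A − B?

1

Under FIFO: F F . F F F F . . . . F → 7 faults.
Under OPT: F F . F F F F . . . . . → 6 faults.
A − B = 7 − 6 = 1.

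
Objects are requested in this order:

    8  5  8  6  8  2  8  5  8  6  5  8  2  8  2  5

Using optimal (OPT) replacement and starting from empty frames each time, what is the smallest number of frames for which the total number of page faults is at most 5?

f=1: 16 faults
f=2: 9 faults
f=3: 6 faults
f=4: 4 faults
Smallest f with faults ≤ 5 is 4.

4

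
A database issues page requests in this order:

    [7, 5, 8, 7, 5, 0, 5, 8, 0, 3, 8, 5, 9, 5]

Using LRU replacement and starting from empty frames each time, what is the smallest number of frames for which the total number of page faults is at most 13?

2

f=1: 14 faults
f=2: 12 faults
f=3: 8 faults
f=4: 6 faults
f=5: 6 faults
f=6: 6 faults
Smallest f with faults ≤ 13 is 2.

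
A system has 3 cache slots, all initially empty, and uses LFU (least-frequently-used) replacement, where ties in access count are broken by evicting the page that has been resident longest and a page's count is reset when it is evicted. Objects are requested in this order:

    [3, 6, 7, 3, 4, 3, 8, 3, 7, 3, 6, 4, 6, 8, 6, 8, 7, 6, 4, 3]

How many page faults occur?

11

3 → fault, frames {3}
6 → fault, frames {3,6}
7 → fault, frames {3,6,7}
3 → hit
4 → fault, evict 6, frames {3,7,4}
3 → hit
8 → fault, evict 7, frames {3,4,8}
3 → hit
7 → fault, evict 4, frames {3,8,7}
3 → hit
6 → fault, evict 8, frames {3,7,6}
4 → fault, evict 7, frames {3,6,4}
6 → hit
8 → fault, evict 4, frames {3,6,8}
6 → hit
8 → hit
7 → fault, evict 8, frames {3,6,7}
6 → hit
4 → fault, evict 7, frames {3,6,4}
3 → hit
Page faults: 11.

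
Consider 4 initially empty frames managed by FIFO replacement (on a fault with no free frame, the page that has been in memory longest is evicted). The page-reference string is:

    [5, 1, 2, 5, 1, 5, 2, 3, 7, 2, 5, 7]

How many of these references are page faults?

5 -> fault, frames {5}
1 -> fault, frames {5,1}
2 -> fault, frames {5,1,2}
5 -> hit
1 -> hit
5 -> hit
2 -> hit
3 -> fault, frames {5,1,2,3}
7 -> fault, evict 5, frames {1,2,3,7}
2 -> hit
5 -> fault, evict 1, frames {2,3,7,5}
7 -> hit
Page faults: 6.

6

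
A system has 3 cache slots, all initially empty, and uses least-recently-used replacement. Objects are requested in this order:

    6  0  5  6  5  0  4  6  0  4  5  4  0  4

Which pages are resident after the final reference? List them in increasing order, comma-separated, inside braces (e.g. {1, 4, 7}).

6 → miss, frames {6}
0 → miss, frames {6,0}
5 → miss, frames {6,0,5}
6 → hit
5 → hit
0 → hit
4 → miss, evict 6, frames {5,0,4}
6 → miss, evict 5, frames {0,4,6}
0 → hit
4 → hit
5 → miss, evict 6, frames {0,4,5}
4 → hit
0 → hit
4 → hit

{0, 4, 5}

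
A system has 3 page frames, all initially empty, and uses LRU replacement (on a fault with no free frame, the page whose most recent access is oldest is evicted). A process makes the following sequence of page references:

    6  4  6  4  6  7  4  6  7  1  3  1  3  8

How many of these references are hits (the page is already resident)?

6: fault, frames (6)
4: fault, frames (6 4)
6: hit
4: hit
6: hit
7: fault, frames (4 6 7)
4: hit
6: hit
7: hit
1: fault, evict 4, frames (6 7 1)
3: fault, evict 6, frames (7 1 3)
1: hit
3: hit
8: fault, evict 7, frames (1 3 8)
Hits: 8.

8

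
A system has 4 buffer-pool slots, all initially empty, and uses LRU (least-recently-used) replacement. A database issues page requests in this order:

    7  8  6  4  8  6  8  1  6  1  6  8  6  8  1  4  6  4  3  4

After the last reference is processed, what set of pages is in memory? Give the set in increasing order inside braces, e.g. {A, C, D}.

7 → miss, frames {7}
8 → miss, frames {7,8}
6 → miss, frames {7,8,6}
4 → miss, frames {7,8,6,4}
8 → hit
6 → hit
8 → hit
1 → miss, evict 7, frames {4,6,8,1}
6 → hit
1 → hit
6 → hit
8 → hit
6 → hit
8 → hit
1 → hit
4 → hit
6 → hit
4 → hit
3 → miss, evict 8, frames {1,6,4,3}
4 → hit

{1, 3, 4, 6}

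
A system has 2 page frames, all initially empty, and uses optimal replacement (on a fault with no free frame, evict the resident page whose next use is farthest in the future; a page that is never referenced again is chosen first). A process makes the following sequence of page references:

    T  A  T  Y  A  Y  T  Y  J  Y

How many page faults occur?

5

T -> fault, frames (T)
A -> fault, frames (T A)
T -> hit
Y -> fault, evict T, frames (A Y)
A -> hit
Y -> hit
T -> fault, evict A, frames (Y T)
Y -> hit
J -> fault, evict T, frames (Y J)
Y -> hit
Page faults: 5.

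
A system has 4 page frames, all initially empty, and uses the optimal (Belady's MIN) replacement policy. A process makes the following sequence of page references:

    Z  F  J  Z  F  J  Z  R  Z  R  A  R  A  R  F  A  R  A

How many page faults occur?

5

Z: miss, frames {Z}
F: miss, frames {Z,F}
J: miss, frames {Z,F,J}
Z: hit
F: hit
J: hit
Z: hit
R: miss, frames {Z,F,J,R}
Z: hit
R: hit
A: miss, evict J, frames {Z,F,R,A}
R: hit
A: hit
R: hit
F: hit
A: hit
R: hit
A: hit
Page faults: 5.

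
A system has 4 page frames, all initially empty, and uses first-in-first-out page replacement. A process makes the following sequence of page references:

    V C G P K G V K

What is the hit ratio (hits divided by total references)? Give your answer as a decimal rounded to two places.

V -> miss, frames {V}
C -> miss, frames {V,C}
G -> miss, frames {V,C,G}
P -> miss, frames {V,C,G,P}
K -> miss, evict V, frames {C,G,P,K}
G -> hit
V -> miss, evict C, frames {G,P,K,V}
K -> hit
Hits: 2 of 8 references → 2/8 = 0.2500.

0.25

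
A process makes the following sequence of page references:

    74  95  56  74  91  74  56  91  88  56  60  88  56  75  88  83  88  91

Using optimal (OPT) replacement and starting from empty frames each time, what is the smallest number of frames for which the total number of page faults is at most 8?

f=1: 18 faults
f=2: 11 faults
f=3: 9 faults
f=4: 8 faults
f=5: 8 faults
f=6: 8 faults
f=7: 8 faults
f=8: 8 faults
Smallest f with faults ≤ 8 is 4.

4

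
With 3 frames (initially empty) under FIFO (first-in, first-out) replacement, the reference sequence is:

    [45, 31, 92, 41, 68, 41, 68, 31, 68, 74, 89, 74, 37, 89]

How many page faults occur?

45 -> miss, frames (45)
31 -> miss, frames (45 31)
92 -> miss, frames (45 31 92)
41 -> miss, evict 45, frames (31 92 41)
68 -> miss, evict 31, frames (92 41 68)
41 -> hit
68 -> hit
31 -> miss, evict 92, frames (41 68 31)
68 -> hit
74 -> miss, evict 41, frames (68 31 74)
89 -> miss, evict 68, frames (31 74 89)
74 -> hit
37 -> miss, evict 31, frames (74 89 37)
89 -> hit
Page faults: 9.

9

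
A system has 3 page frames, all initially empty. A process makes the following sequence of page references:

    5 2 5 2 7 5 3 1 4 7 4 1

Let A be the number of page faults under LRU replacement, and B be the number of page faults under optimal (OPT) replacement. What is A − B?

Under LRU: F F . . F . F F F F . . → 7 faults.
Under OPT: F F . . F . F F F . . . → 6 faults.
A − B = 7 − 6 = 1.

1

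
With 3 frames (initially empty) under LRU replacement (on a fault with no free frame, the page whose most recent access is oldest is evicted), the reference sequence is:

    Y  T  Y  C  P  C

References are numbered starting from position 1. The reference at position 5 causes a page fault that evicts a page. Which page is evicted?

pos 1: Y -> fault, frames [Y]
pos 2: T -> fault, frames [Y, T]
pos 3: Y -> hit
pos 4: C -> fault, frames [T, Y, C]
pos 5: P -> fault, evict T, frames [Y, C, P]
At position 5, page T is evicted.

T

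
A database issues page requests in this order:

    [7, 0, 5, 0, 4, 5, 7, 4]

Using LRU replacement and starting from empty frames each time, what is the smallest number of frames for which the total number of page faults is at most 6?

3

f=1: 8 faults
f=2: 7 faults
f=3: 5 faults
f=4: 4 faults
Smallest f with faults ≤ 6 is 3.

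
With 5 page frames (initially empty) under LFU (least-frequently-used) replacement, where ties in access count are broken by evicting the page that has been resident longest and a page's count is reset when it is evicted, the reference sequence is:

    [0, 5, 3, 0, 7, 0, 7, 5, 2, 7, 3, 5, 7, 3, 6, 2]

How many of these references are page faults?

0 → fault, frames [0]
5 → fault, frames [0, 5]
3 → fault, frames [0, 5, 3]
0 → hit
7 → fault, frames [0, 5, 3, 7]
0 → hit
7 → hit
5 → hit
2 → fault, frames [0, 5, 3, 7, 2]
7 → hit
3 → hit
5 → hit
7 → hit
3 → hit
6 → fault, evict 2, frames [0, 5, 3, 7, 6]
2 → fault, evict 6, frames [0, 5, 3, 7, 2]
Page faults: 7.

7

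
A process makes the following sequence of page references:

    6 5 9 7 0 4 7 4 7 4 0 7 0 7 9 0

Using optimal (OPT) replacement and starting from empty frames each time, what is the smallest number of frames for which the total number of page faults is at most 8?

f=1: 16 faults
f=2: 8 faults
f=3: 7 faults
f=4: 6 faults
f=5: 6 faults
f=6: 6 faults
Smallest f with faults ≤ 8 is 2.

2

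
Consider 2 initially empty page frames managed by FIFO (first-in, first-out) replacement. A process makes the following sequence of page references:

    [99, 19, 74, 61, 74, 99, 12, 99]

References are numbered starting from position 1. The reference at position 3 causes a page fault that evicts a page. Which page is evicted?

99

pos 1: 99 → fault, frames {99}
pos 2: 19 → fault, frames {99,19}
pos 3: 74 → fault, evict 99, frames {19,74}
At position 3, page 99 is evicted.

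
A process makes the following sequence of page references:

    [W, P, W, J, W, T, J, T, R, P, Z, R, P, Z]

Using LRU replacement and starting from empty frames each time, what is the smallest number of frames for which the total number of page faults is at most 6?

f=1: 14 faults
f=2: 11 faults
f=3: 7 faults
f=4: 7 faults
f=5: 6 faults
f=6: 6 faults
Smallest f with faults ≤ 6 is 5.

5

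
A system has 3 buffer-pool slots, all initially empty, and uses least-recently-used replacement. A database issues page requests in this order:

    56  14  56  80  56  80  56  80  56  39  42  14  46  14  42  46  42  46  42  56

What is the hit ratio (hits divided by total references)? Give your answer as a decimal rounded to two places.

56: fault, frames {56}
14: fault, frames {56,14}
56: hit
80: fault, frames {14,56,80}
56: hit
80: hit
56: hit
80: hit
56: hit
39: fault, evict 14, frames {80,56,39}
42: fault, evict 80, frames {56,39,42}
14: fault, evict 56, frames {39,42,14}
46: fault, evict 39, frames {42,14,46}
14: hit
42: hit
46: hit
42: hit
46: hit
42: hit
56: fault, evict 14, frames {46,42,56}
Hits: 12 of 20 references → 12/20 = 0.6000.

0.60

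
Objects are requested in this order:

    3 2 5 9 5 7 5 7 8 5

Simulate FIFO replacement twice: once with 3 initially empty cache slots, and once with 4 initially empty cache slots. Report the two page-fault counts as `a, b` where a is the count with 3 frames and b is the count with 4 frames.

3 frames: F F F F . F . . F F → 7 faults.
4 frames: F F F F . F . . F . → 6 faults.
6 < 7: adding a frame reduced faults, as is typical.

7, 6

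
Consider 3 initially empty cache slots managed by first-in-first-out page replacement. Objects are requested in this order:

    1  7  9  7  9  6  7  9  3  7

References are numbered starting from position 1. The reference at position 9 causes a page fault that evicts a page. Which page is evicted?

pos 1: 1: fault, frames (1)
pos 2: 7: fault, frames (1 7)
pos 3: 9: fault, frames (1 7 9)
pos 4: 7: hit
pos 5: 9: hit
pos 6: 6: fault, evict 1, frames (7 9 6)
pos 7: 7: hit
pos 8: 9: hit
pos 9: 3: fault, evict 7, frames (9 6 3)
At position 9, page 7 is evicted.

7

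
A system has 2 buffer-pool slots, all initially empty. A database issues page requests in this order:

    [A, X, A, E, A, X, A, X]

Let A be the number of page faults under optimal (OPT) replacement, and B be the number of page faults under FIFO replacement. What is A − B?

-1

Under OPT: F F . F . F . . → 4 faults.
Under FIFO: F F . F F F . . → 5 faults.
A − B = 4 − 5 = -1.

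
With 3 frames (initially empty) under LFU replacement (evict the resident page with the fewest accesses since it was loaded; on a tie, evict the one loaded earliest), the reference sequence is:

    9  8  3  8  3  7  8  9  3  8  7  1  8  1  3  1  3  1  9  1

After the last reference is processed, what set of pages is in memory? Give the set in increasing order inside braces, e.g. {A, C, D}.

9 -> fault, frames [9]
8 -> fault, frames [9, 8]
3 -> fault, frames [9, 8, 3]
8 -> hit
3 -> hit
7 -> fault, evict 9, frames [8, 3, 7]
8 -> hit
9 -> fault, evict 7, frames [8, 3, 9]
3 -> hit
8 -> hit
7 -> fault, evict 9, frames [8, 3, 7]
1 -> fault, evict 7, frames [8, 3, 1]
8 -> hit
1 -> hit
3 -> hit
1 -> hit
3 -> hit
1 -> hit
9 -> fault, evict 1, frames [8, 3, 9]
1 -> fault, evict 9, frames [8, 3, 1]

{1, 3, 8}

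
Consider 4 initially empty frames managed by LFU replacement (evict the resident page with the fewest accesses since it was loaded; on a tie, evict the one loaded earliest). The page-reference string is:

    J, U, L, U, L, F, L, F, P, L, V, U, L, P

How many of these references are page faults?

J: miss, frames {J}
U: miss, frames {J,U}
L: miss, frames {J,U,L}
U: hit
L: hit
F: miss, frames {J,U,L,F}
L: hit
F: hit
P: miss, evict J, frames {U,L,F,P}
L: hit
V: miss, evict P, frames {U,L,F,V}
U: hit
L: hit
P: miss, evict V, frames {U,L,F,P}
Page faults: 7.

7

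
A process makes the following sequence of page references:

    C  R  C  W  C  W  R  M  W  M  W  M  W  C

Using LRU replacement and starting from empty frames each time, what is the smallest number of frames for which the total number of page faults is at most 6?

3

f=1: 14 faults
f=2: 7 faults
f=3: 5 faults
f=4: 4 faults
Smallest f with faults ≤ 6 is 3.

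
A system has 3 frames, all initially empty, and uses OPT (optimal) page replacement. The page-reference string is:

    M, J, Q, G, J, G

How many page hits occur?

2

M: fault, frames {M}
J: fault, frames {M,J}
Q: fault, frames {M,J,Q}
G: fault, evict Q, frames {M,J,G}
J: hit
G: hit
Hits: 2.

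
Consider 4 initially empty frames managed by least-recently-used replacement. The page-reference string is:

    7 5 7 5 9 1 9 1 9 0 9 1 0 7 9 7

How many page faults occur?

6

7: fault, frames [7]
5: fault, frames [7, 5]
7: hit
5: hit
9: fault, frames [7, 5, 9]
1: fault, frames [7, 5, 9, 1]
9: hit
1: hit
9: hit
0: fault, evict 7, frames [5, 1, 9, 0]
9: hit
1: hit
0: hit
7: fault, evict 5, frames [9, 1, 0, 7]
9: hit
7: hit
Page faults: 6.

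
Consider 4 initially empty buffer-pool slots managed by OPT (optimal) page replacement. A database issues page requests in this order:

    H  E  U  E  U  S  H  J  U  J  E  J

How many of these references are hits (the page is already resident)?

H → fault, frames [H]
E → fault, frames [H, E]
U → fault, frames [H, E, U]
E → hit
U → hit
S → fault, frames [H, E, U, S]
H → hit
J → fault, evict S, frames [H, E, U, J]
U → hit
J → hit
E → hit
J → hit
Hits: 7.

7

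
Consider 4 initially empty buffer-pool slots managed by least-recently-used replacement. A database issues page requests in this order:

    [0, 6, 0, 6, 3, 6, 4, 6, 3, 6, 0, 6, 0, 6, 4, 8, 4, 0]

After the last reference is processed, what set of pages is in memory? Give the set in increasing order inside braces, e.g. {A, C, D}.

{0, 4, 6, 8}

0: fault, frames (0)
6: fault, frames (0 6)
0: hit
6: hit
3: fault, frames (0 6 3)
6: hit
4: fault, frames (0 3 6 4)
6: hit
3: hit
6: hit
0: hit
6: hit
0: hit
6: hit
4: hit
8: fault, evict 3, frames (0 6 4 8)
4: hit
0: hit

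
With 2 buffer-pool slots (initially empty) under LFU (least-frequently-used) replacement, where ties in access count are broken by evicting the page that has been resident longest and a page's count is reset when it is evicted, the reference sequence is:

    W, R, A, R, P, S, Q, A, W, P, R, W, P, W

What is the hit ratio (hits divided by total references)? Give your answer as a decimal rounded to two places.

0.14

W: fault, frames [W]
R: fault, frames [W, R]
A: fault, evict W, frames [R, A]
R: hit
P: fault, evict A, frames [R, P]
S: fault, evict P, frames [R, S]
Q: fault, evict S, frames [R, Q]
A: fault, evict Q, frames [R, A]
W: fault, evict A, frames [R, W]
P: fault, evict W, frames [R, P]
R: hit
W: fault, evict P, frames [R, W]
P: fault, evict W, frames [R, P]
W: fault, evict P, frames [R, W]
Hits: 2 of 14 references → 2/14 = 0.1429.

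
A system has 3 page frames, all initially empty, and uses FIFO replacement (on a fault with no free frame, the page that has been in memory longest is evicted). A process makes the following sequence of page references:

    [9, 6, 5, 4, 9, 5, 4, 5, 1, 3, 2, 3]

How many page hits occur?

9: miss, frames [9]
6: miss, frames [9, 6]
5: miss, frames [9, 6, 5]
4: miss, evict 9, frames [6, 5, 4]
9: miss, evict 6, frames [5, 4, 9]
5: hit
4: hit
5: hit
1: miss, evict 5, frames [4, 9, 1]
3: miss, evict 4, frames [9, 1, 3]
2: miss, evict 9, frames [1, 3, 2]
3: hit
Hits: 4.

4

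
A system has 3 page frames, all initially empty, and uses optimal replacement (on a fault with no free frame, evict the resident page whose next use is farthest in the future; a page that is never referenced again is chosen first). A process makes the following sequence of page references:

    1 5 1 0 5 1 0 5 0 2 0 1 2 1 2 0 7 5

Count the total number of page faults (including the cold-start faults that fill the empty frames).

1 → fault, frames (1)
5 → fault, frames (1 5)
1 → hit
0 → fault, frames (1 5 0)
5 → hit
1 → hit
0 → hit
5 → hit
0 → hit
2 → fault, evict 5, frames (1 0 2)
0 → hit
1 → hit
2 → hit
1 → hit
2 → hit
0 → hit
7 → fault, evict 2, frames (1 0 7)
5 → fault, evict 7, frames (1 0 5)
Page faults: 6.

6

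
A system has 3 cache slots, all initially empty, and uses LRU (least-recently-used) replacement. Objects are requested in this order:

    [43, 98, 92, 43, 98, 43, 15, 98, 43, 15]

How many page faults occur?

43: fault, frames [43]
98: fault, frames [43, 98]
92: fault, frames [43, 98, 92]
43: hit
98: hit
43: hit
15: fault, evict 92, frames [98, 43, 15]
98: hit
43: hit
15: hit
Page faults: 4.

4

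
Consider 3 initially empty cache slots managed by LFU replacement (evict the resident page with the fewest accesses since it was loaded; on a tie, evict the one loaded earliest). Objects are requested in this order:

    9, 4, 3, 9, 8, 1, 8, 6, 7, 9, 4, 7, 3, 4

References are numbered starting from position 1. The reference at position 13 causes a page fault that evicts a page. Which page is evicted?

pos 1: 9: miss, frames [9]
pos 2: 4: miss, frames [9, 4]
pos 3: 3: miss, frames [9, 4, 3]
pos 4: 9: hit
pos 5: 8: miss, evict 4, frames [9, 3, 8]
pos 6: 1: miss, evict 3, frames [9, 8, 1]
pos 7: 8: hit
pos 8: 6: miss, evict 1, frames [9, 8, 6]
pos 9: 7: miss, evict 6, frames [9, 8, 7]
pos 10: 9: hit
pos 11: 4: miss, evict 7, frames [9, 8, 4]
pos 12: 7: miss, evict 4, frames [9, 8, 7]
pos 13: 3: miss, evict 7, frames [9, 8, 3]
At position 13, page 7 is evicted.

7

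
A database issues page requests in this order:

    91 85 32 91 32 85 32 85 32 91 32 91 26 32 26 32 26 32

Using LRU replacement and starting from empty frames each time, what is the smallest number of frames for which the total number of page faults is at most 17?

2

f=1: 18 faults
f=2: 8 faults
f=3: 4 faults
f=4: 4 faults
Smallest f with faults ≤ 17 is 2.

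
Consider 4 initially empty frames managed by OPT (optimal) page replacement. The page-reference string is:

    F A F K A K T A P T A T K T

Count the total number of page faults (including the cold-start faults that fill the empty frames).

F: miss, frames (F)
A: miss, frames (F A)
F: hit
K: miss, frames (F A K)
A: hit
K: hit
T: miss, frames (F A K T)
A: hit
P: miss, evict F, frames (A K T P)
T: hit
A: hit
T: hit
K: hit
T: hit
Page faults: 5.

5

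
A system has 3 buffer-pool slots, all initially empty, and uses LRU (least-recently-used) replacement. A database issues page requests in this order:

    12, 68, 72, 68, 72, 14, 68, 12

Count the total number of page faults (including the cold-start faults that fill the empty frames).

5

12 → fault, frames [12]
68 → fault, frames [12, 68]
72 → fault, frames [12, 68, 72]
68 → hit
72 → hit
14 → fault, evict 12, frames [68, 72, 14]
68 → hit
12 → fault, evict 72, frames [14, 68, 12]
Page faults: 5.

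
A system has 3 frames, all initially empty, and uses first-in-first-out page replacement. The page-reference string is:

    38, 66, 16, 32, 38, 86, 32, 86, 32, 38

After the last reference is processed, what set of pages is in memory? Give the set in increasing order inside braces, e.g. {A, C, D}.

{32, 38, 86}

38: miss, frames {38}
66: miss, frames {38,66}
16: miss, frames {38,66,16}
32: miss, evict 38, frames {66,16,32}
38: miss, evict 66, frames {16,32,38}
86: miss, evict 16, frames {32,38,86}
32: hit
86: hit
32: hit
38: hit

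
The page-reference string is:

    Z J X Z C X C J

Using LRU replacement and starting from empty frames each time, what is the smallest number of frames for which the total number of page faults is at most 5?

f=1: 8 faults
f=2: 7 faults
f=3: 5 faults
f=4: 4 faults
Smallest f with faults ≤ 5 is 3.

3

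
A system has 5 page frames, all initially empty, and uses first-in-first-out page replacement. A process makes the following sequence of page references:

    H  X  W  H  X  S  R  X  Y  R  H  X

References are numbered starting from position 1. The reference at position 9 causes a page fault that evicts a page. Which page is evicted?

pos 1: H -> miss, frames {H}
pos 2: X -> miss, frames {H,X}
pos 3: W -> miss, frames {H,X,W}
pos 4: H -> hit
pos 5: X -> hit
pos 6: S -> miss, frames {H,X,W,S}
pos 7: R -> miss, frames {H,X,W,S,R}
pos 8: X -> hit
pos 9: Y -> miss, evict H, frames {X,W,S,R,Y}
At position 9, page H is evicted.

H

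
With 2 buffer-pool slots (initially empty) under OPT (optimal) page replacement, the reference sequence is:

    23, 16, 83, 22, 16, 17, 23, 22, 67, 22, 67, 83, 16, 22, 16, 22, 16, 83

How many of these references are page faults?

10

23: miss, frames {23}
16: miss, frames {23,16}
83: miss, evict 23, frames {16,83}
22: miss, evict 83, frames {16,22}
16: hit
17: miss, evict 16, frames {22,17}
23: miss, evict 17, frames {22,23}
22: hit
67: miss, evict 23, frames {22,67}
22: hit
67: hit
83: miss, evict 67, frames {22,83}
16: miss, evict 83, frames {22,16}
22: hit
16: hit
22: hit
16: hit
83: miss, evict 16, frames {22,83}
Page faults: 10.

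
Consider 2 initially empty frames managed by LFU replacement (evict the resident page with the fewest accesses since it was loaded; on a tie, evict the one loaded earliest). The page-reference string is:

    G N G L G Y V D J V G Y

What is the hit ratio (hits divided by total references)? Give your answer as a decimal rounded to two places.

0.25

G → miss, frames (G)
N → miss, frames (G N)
G → hit
L → miss, evict N, frames (G L)
G → hit
Y → miss, evict L, frames (G Y)
V → miss, evict Y, frames (G V)
D → miss, evict V, frames (G D)
J → miss, evict D, frames (G J)
V → miss, evict J, frames (G V)
G → hit
Y → miss, evict V, frames (G Y)
Hits: 3 of 12 references → 3/12 = 0.2500.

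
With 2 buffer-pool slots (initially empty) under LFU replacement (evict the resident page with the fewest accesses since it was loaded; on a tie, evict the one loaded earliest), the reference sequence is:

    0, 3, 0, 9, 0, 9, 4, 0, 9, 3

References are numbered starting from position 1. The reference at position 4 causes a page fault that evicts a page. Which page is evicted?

3

pos 1: 0: miss, frames [0]
pos 2: 3: miss, frames [0, 3]
pos 3: 0: hit
pos 4: 9: miss, evict 3, frames [0, 9]
At position 4, page 3 is evicted.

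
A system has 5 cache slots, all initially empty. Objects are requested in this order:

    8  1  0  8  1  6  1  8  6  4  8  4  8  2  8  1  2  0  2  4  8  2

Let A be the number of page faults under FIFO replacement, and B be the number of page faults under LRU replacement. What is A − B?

2

Under FIFO: F F F . . F . . . F . . . F F F . F . . . . → 9 faults.
Under LRU: F F F . . F . . . F . . . F . . . F . . . . → 7 faults.
A − B = 9 − 7 = 2.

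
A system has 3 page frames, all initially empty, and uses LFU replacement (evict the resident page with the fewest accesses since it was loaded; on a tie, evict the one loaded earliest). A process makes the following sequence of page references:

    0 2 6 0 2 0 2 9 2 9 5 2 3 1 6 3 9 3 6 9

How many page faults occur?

13

0 -> fault, frames [0]
2 -> fault, frames [0, 2]
6 -> fault, frames [0, 2, 6]
0 -> hit
2 -> hit
0 -> hit
2 -> hit
9 -> fault, evict 6, frames [0, 2, 9]
2 -> hit
9 -> hit
5 -> fault, evict 9, frames [0, 2, 5]
2 -> hit
3 -> fault, evict 5, frames [0, 2, 3]
1 -> fault, evict 3, frames [0, 2, 1]
6 -> fault, evict 1, frames [0, 2, 6]
3 -> fault, evict 6, frames [0, 2, 3]
9 -> fault, evict 3, frames [0, 2, 9]
3 -> fault, evict 9, frames [0, 2, 3]
6 -> fault, evict 3, frames [0, 2, 6]
9 -> fault, evict 6, frames [0, 2, 9]
Page faults: 13.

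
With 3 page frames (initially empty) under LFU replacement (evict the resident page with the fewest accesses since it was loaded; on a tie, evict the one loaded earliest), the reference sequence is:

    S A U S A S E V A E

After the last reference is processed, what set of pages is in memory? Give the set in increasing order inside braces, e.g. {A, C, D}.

{A, E, S}

S → fault, frames (S)
A → fault, frames (S A)
U → fault, frames (S A U)
S → hit
A → hit
S → hit
E → fault, evict U, frames (S A E)
V → fault, evict E, frames (S A V)
A → hit
E → fault, evict V, frames (S A E)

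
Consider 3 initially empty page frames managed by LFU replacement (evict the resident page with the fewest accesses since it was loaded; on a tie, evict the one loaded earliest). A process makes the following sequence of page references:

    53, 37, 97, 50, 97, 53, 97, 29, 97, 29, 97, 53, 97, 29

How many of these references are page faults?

6

53: fault, frames (53)
37: fault, frames (53 37)
97: fault, frames (53 37 97)
50: fault, evict 53, frames (37 97 50)
97: hit
53: fault, evict 37, frames (97 50 53)
97: hit
29: fault, evict 50, frames (97 53 29)
97: hit
29: hit
97: hit
53: hit
97: hit
29: hit
Page faults: 6.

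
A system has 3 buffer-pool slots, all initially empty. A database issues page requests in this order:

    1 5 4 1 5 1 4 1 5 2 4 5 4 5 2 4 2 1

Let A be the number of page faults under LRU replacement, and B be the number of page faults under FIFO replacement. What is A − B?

1

Under LRU: F F F . . . . . . F F . . . . . . F → 6 faults.
Under FIFO: F F F . . . . . . F . . . . . . . F → 5 faults.
A − B = 6 − 5 = 1.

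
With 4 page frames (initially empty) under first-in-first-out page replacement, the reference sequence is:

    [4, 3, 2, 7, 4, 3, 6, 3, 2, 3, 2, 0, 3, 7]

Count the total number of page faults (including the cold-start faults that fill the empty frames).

7

4 -> miss, frames {4}
3 -> miss, frames {4,3}
2 -> miss, frames {4,3,2}
7 -> miss, frames {4,3,2,7}
4 -> hit
3 -> hit
6 -> miss, evict 4, frames {3,2,7,6}
3 -> hit
2 -> hit
3 -> hit
2 -> hit
0 -> miss, evict 3, frames {2,7,6,0}
3 -> miss, evict 2, frames {7,6,0,3}
7 -> hit
Page faults: 7.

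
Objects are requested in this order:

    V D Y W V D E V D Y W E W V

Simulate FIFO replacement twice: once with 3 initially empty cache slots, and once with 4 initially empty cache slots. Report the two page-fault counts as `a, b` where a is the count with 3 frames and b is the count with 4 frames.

10, 11

3 frames: F F F F F F F . . F F . . F → 10 faults.
4 frames: F F F F . . F F F F F F . F → 11 faults.
11 > 10: adding a frame increased faults — Belady's anomaly.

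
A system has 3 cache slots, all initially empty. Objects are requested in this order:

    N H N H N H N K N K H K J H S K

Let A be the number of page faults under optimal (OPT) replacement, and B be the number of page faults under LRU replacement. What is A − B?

-1

Under OPT: F F . . . . . F . . . . F . F . → 5 faults.
Under LRU: F F . . . . . F . . . . F . F F → 6 faults.
A − B = 5 − 6 = -1.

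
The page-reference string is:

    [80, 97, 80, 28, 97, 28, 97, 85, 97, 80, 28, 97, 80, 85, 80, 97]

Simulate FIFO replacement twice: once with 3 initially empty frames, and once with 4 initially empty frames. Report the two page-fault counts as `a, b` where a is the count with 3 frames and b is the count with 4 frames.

6, 4

3 frames: F F . F . . . F . F . F . . . . → 6 faults.
4 frames: F F . F . . . F . . . . . . . . → 4 faults.
4 < 6: adding a frame reduced faults, as is typical.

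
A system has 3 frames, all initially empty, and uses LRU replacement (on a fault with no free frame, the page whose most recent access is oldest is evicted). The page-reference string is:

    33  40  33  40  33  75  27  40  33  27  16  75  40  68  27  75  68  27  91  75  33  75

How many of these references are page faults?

15

33 → miss, frames [33]
40 → miss, frames [33, 40]
33 → hit
40 → hit
33 → hit
75 → miss, frames [40, 33, 75]
27 → miss, evict 40, frames [33, 75, 27]
40 → miss, evict 33, frames [75, 27, 40]
33 → miss, evict 75, frames [27, 40, 33]
27 → hit
16 → miss, evict 40, frames [33, 27, 16]
75 → miss, evict 33, frames [27, 16, 75]
40 → miss, evict 27, frames [16, 75, 40]
68 → miss, evict 16, frames [75, 40, 68]
27 → miss, evict 75, frames [40, 68, 27]
75 → miss, evict 40, frames [68, 27, 75]
68 → hit
27 → hit
91 → miss, evict 75, frames [68, 27, 91]
75 → miss, evict 68, frames [27, 91, 75]
33 → miss, evict 27, frames [91, 75, 33]
75 → hit
Page faults: 15.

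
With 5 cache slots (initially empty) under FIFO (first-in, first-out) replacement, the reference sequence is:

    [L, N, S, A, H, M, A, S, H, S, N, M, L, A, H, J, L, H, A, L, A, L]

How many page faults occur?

L -> miss, frames {L}
N -> miss, frames {L,N}
S -> miss, frames {L,N,S}
A -> miss, frames {L,N,S,A}
H -> miss, frames {L,N,S,A,H}
M -> miss, evict L, frames {N,S,A,H,M}
A -> hit
S -> hit
H -> hit
S -> hit
N -> hit
M -> hit
L -> miss, evict N, frames {S,A,H,M,L}
A -> hit
H -> hit
J -> miss, evict S, frames {A,H,M,L,J}
L -> hit
H -> hit
A -> hit
L -> hit
A -> hit
L -> hit
Page faults: 8.

8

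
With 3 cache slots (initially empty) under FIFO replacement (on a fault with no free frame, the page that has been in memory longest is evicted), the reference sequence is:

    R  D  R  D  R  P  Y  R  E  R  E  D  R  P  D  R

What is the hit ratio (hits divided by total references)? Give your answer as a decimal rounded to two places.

0.44

R: miss, frames [R]
D: miss, frames [R, D]
R: hit
D: hit
R: hit
P: miss, frames [R, D, P]
Y: miss, evict R, frames [D, P, Y]
R: miss, evict D, frames [P, Y, R]
E: miss, evict P, frames [Y, R, E]
R: hit
E: hit
D: miss, evict Y, frames [R, E, D]
R: hit
P: miss, evict R, frames [E, D, P]
D: hit
R: miss, evict E, frames [D, P, R]
Hits: 7 of 16 references → 7/16 = 0.4375.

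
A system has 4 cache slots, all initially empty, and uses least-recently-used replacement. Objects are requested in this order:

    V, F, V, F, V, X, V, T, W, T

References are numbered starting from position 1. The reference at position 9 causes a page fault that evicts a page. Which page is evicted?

F

pos 1: V: fault, frames (V)
pos 2: F: fault, frames (V F)
pos 3: V: hit
pos 4: F: hit
pos 5: V: hit
pos 6: X: fault, frames (F V X)
pos 7: V: hit
pos 8: T: fault, frames (F X V T)
pos 9: W: fault, evict F, frames (X V T W)
At position 9, page F is evicted.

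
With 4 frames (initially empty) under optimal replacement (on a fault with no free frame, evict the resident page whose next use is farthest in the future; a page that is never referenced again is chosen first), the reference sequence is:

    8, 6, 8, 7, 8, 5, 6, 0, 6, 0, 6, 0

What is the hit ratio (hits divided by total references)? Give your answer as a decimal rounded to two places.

0.58

8 -> fault, frames {8}
6 -> fault, frames {8,6}
8 -> hit
7 -> fault, frames {8,6,7}
8 -> hit
5 -> fault, frames {8,6,7,5}
6 -> hit
0 -> fault, evict 5, frames {8,6,7,0}
6 -> hit
0 -> hit
6 -> hit
0 -> hit
Hits: 7 of 12 references → 7/12 = 0.5833.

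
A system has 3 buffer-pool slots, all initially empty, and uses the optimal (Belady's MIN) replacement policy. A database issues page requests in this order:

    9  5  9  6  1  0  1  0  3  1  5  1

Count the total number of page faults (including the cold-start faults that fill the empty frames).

9 → miss, frames {9}
5 → miss, frames {9,5}
9 → hit
6 → miss, frames {9,5,6}
1 → miss, evict 6, frames {9,5,1}
0 → miss, evict 9, frames {5,1,0}
1 → hit
0 → hit
3 → miss, evict 0, frames {5,1,3}
1 → hit
5 → hit
1 → hit
Page faults: 6.

6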